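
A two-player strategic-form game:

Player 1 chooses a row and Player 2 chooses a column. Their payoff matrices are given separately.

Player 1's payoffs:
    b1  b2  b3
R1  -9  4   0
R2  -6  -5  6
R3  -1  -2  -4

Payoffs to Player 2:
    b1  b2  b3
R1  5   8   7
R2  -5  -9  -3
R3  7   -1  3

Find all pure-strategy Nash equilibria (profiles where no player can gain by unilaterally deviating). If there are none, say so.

Mark each player's best response to every combination of opponents' strategies; a profile where every player is best-responding is a pure Nash equilibrium.
Player 1 against b1: payoffs -9, -6, -1 → best response R3.
Player 1 against b2: payoffs 4, -5, -2 → best response R1.
Player 1 against b3: payoffs 0, 6, -4 → best response R2.
Player 2 against R1: payoffs 5, 8, 7 → best response b2.
Player 2 against R2: payoffs -5, -9, -3 → best response b3.
Player 2 against R3: payoffs 7, -1, 3 → best response b1.
Mutual best responses: (R1, b2); (R2, b3); (R3, b1).

Pure-strategy Nash equilibria: (R1, b2), (R2, b3), (R3, b1)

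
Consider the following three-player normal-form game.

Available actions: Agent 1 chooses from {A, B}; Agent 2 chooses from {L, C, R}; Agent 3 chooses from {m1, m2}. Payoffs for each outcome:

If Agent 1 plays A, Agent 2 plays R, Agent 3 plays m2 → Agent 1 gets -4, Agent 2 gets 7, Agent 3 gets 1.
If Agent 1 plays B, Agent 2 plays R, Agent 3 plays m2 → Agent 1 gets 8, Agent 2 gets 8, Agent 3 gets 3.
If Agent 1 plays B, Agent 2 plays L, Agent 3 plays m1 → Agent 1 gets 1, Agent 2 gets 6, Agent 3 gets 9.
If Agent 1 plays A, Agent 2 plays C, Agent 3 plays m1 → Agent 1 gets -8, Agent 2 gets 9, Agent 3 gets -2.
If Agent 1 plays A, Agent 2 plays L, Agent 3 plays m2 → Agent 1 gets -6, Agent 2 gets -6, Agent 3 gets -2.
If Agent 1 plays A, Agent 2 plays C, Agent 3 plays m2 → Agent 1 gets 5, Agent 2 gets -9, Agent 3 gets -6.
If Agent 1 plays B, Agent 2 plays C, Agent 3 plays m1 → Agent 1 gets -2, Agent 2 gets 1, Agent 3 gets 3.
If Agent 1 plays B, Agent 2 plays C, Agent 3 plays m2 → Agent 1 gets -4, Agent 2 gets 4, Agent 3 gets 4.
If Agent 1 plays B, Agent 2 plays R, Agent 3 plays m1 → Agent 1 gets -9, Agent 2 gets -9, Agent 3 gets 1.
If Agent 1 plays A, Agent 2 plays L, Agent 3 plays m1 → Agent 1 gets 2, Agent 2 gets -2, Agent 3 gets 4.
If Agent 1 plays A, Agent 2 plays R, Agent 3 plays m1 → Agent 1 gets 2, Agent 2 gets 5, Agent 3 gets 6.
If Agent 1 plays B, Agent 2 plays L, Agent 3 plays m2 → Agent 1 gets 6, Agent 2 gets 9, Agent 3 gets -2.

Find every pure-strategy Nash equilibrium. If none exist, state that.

No pure-strategy Nash equilibrium.

(A, L, m1): Agent 2 can switch to C (-2 → 9). Not NE.
(A, L, m2): Agent 1 can switch to B (-6 → 6). Not NE.
(A, C, m1): Agent 1 can switch to B (-8 → -2). Not NE.
(A, C, m2): Agent 2 can switch to L (-9 → -6). Not NE.
(A, R, m1): Agent 2 can switch to C (5 → 9). Not NE.
(A, R, m2): Agent 1 can switch to B (-4 → 8). Not NE.
(The remaining 6 profiles each have a profitable deviation by the same check.)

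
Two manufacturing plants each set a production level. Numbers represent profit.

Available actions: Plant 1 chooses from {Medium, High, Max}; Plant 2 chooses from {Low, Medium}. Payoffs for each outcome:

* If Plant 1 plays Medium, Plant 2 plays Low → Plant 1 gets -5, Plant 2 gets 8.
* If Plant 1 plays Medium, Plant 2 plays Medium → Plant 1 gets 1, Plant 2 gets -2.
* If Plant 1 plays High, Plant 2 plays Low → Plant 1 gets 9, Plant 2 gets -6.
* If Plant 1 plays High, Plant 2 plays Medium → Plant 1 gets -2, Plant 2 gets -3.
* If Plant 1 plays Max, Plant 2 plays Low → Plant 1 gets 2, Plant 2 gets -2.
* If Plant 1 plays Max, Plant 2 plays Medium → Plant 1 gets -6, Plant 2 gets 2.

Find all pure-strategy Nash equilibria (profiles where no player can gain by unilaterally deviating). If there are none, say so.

(Medium, Low): Plant 1 can switch to High (-5 → 9). Not NE.
(Medium, Medium): Plant 2 can switch to Low (-2 → 8). Not NE.
(High, Low): Plant 2 can switch to Medium (-6 → -3). Not NE.
(High, Medium): Plant 1 can switch to Medium (-2 → 1). Not NE.
(Max, Low): Plant 1 can switch to High (2 → 9). Not NE.
(Max, Medium): Plant 1 can switch to Medium (-6 → 1). Not NE.

This game has no pure Nash equilibrium.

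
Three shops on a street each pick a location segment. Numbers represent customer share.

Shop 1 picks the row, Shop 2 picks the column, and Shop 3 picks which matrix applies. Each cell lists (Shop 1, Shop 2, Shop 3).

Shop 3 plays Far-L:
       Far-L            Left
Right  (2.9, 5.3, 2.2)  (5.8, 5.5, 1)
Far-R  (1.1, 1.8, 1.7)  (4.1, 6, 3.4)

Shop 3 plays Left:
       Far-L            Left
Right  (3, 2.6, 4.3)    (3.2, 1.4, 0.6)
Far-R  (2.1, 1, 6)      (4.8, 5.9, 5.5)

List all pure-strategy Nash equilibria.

The pure Nash equilibria are (Right, Far-L, Left), (Right, Left, Far-L), (Far-R, Left, Left).

(Right, Far-L, Far-L): Shop 2 can switch to Left (5.3 → 5.5). Not NE.
(Right, Far-L, Left): Shop 1 gets 3, best alternative 2.1; Shop 2 gets 2.6, best alternative 1.4; Shop 3 gets 4.3, best alternative 2.2. No profitable deviation — NE.
(Right, Left, Far-L): Shop 1 gets 5.8, best alternative 4.1; Shop 2 gets 5.5, best alternative 5.3; Shop 3 gets 1, best alternative 0.6. No profitable deviation — NE.
(Right, Left, Left): Shop 1 can switch to Far-R (3.2 → 4.8). Not NE.
(Far-R, Far-L, Far-L): Shop 1 can switch to Right (1.1 → 2.9). Not NE.
(Far-R, Far-L, Left): Shop 1 can switch to Right (2.1 → 3). Not NE.
(Far-R, Left, Far-L): Shop 1 can switch to Right (4.1 → 5.8). Not NE.
(Far-R, Left, Left): Shop 1 gets 4.8, best alternative 3.2; Shop 2 gets 5.9, best alternative 1; Shop 3 gets 5.5, best alternative 3.4. No profitable deviation — NE.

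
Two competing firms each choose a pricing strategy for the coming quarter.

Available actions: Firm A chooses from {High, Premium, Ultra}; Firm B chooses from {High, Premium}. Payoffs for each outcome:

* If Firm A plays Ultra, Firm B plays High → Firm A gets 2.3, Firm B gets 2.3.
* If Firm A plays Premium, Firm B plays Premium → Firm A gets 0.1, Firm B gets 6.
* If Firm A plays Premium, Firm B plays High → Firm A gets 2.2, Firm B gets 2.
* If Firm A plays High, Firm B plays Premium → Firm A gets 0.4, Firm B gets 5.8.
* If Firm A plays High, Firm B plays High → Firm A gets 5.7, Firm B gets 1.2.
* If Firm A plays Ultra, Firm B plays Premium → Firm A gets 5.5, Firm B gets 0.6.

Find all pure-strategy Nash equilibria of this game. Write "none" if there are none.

No pure-strategy Nash equilibrium.

Firm A against High: payoffs 5.7, 2.2, 2.3 → best response High.
Firm A against Premium: payoffs 0.4, 0.1, 5.5 → best response Ultra.
Firm B against High: payoffs 1.2, 5.8 → best response Premium.
Firm B against Premium: payoffs 2, 6 → best response Premium.
Firm B against Ultra: payoffs 2.3, 0.6 → best response High.
No profile is a mutual best response for all players.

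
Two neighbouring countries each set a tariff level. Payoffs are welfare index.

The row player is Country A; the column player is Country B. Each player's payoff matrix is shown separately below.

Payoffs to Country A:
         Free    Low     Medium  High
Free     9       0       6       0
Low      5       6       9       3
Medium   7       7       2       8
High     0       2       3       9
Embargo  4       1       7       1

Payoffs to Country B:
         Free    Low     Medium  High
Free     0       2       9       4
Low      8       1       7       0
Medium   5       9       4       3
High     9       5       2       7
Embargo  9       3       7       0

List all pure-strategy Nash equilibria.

Pure NE: (Medium, Low)

For each player, find the best response to each opponent profile; mutual best responses are the pure NE.
Country A against Free: payoffs 9, 5, 7, 0, 4 → best response Free.
Country A against Low: payoffs 0, 6, 7, 2, 1 → best response Medium.
Country A against Medium: payoffs 6, 9, 2, 3, 7 → best response Low.
Country A against High: payoffs 0, 3, 8, 9, 1 → best response High.
Country B against Free: payoffs 0, 2, 9, 4 → best response Medium.
Country B against Low: payoffs 8, 1, 7, 0 → best response Free.
Country B against Medium: payoffs 5, 9, 4, 3 → best response Low.
Country B against High: payoffs 9, 5, 2, 7 → best response Free.
Country B against Embargo: payoffs 9, 3, 7, 0 → best response Free.
Mutual best responses: (Medium, Low).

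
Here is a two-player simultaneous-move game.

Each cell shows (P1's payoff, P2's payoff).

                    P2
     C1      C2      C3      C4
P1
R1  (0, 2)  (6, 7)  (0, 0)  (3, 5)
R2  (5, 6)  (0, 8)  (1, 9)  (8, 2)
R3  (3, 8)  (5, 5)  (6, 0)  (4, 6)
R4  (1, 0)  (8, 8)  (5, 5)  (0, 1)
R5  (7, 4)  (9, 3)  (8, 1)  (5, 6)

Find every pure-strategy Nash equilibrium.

P1 against C1: payoffs 0, 5, 3, 1, 7 → best response R5.
P1 against C2: payoffs 6, 0, 5, 8, 9 → best response R5.
P1 against C3: payoffs 0, 1, 6, 5, 8 → best response R5.
P1 against C4: payoffs 3, 8, 4, 0, 5 → best response R2.
P2 against R1: payoffs 2, 7, 0, 5 → best response C2.
P2 against R2: payoffs 6, 8, 9, 2 → best response C3.
P2 against R3: payoffs 8, 5, 0, 6 → best response C1.
P2 against R4: payoffs 0, 8, 5, 1 → best response C2.
P2 against R5: payoffs 4, 3, 1, 6 → best response C4.
No profile is a mutual best response for all players.

none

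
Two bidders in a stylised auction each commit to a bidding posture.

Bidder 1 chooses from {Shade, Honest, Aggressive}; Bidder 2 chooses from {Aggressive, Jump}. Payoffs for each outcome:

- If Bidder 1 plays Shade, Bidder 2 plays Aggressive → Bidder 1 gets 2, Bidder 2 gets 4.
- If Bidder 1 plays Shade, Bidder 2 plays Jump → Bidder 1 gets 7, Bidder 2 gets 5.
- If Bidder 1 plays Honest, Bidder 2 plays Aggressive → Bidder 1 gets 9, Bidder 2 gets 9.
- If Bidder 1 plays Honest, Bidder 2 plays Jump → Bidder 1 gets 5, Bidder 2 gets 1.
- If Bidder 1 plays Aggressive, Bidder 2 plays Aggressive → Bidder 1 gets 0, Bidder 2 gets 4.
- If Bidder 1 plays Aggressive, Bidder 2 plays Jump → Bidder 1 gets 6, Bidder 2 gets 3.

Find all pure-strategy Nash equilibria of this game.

Pure-strategy Nash equilibria: (Shade, Jump); (Honest, Aggressive)

Bidder 1 against Aggressive: payoffs 2, 9, 0 → best response Honest.
Bidder 1 against Jump: payoffs 7, 5, 6 → best response Shade.
Bidder 2 against Shade: payoffs 4, 5 → best response Jump.
Bidder 2 against Honest: payoffs 9, 1 → best response Aggressive.
Bidder 2 against Aggressive: payoffs 4, 3 → best response Aggressive.
Mutual best responses: (Shade, Jump); (Honest, Aggressive).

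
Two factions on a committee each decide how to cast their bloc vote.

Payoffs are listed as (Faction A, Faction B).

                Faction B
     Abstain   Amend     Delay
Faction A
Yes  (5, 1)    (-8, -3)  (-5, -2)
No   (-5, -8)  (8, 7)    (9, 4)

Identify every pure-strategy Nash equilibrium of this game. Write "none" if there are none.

(Yes, Abstain) and (No, Amend)

Mark each player's best response to every combination of opponents' strategies; a profile where every player is best-responding is a pure Nash equilibrium.
Faction A against Abstain: payoffs 5, -5 → best response Yes.
Faction A against Amend: payoffs -8, 8 → best response No.
Faction A against Delay: payoffs -5, 9 → best response No.
Faction B against Yes: payoffs 1, -3, -2 → best response Abstain.
Faction B against No: payoffs -8, 7, 4 → best response Amend.
Mutual best responses: (Yes, Abstain); (No, Amend).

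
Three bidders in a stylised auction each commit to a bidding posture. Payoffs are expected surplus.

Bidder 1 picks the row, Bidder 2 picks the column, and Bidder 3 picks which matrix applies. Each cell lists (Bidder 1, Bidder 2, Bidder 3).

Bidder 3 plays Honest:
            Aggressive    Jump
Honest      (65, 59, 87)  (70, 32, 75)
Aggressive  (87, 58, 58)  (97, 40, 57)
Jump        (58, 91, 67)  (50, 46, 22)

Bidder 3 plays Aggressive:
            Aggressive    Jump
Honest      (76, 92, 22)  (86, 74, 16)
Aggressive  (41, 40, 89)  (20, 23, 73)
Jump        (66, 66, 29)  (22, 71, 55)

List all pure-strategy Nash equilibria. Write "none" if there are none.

This game has no pure Nash equilibrium.

Bidder 1 against (Aggressive, Honest): payoffs 65, 87, 58 → best response Aggressive.
Bidder 1 against (Aggressive, Aggressive): payoffs 76, 41, 66 → best response Honest.
Bidder 1 against (Jump, Honest): payoffs 70, 97, 50 → best response Aggressive.
Bidder 1 against (Jump, Aggressive): payoffs 86, 20, 22 → best response Honest.
Bidder 2 against (Honest, Honest): payoffs 59, 32 → best response Aggressive.
Bidder 2 against (Honest, Aggressive): payoffs 92, 74 → best response Aggressive.
Bidder 2 against (Aggressive, Honest): payoffs 58, 40 → best response Aggressive.
Bidder 2 against (Aggressive, Aggressive): payoffs 40, 23 → best response Aggressive.
Bidder 2 against (Jump, Honest): payoffs 91, 46 → best response Aggressive.
Bidder 2 against (Jump, Aggressive): payoffs 66, 71 → best response Jump.
Bidder 3 against (Honest, Aggressive): payoffs 87, 22 → best response Honest.
Bidder 3 against (Honest, Jump): payoffs 75, 16 → best response Honest.
Bidder 3 against (Aggressive, Aggressive): payoffs 58, 89 → best response Aggressive.
Bidder 3 against (Aggressive, Jump): payoffs 57, 73 → best response Aggressive.
Bidder 3 against (Jump, Aggressive): payoffs 67, 29 → best response Honest.
Bidder 3 against (Jump, Jump): payoffs 22, 55 → best response Aggressive.
No profile is a mutual best response for all players.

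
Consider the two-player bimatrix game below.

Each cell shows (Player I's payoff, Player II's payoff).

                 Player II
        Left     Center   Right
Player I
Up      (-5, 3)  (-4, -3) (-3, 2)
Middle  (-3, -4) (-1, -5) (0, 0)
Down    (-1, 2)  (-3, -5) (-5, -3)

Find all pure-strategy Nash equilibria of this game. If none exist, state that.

Pure-strategy Nash equilibria: (Middle, Right); (Down, Left)

Mark each player's best response to every combination of opponents' strategies; a profile where every player is best-responding is a pure Nash equilibrium.
Player I against Left: payoffs -5, -3, -1 → best response Down.
Player I against Center: payoffs -4, -1, -3 → best response Middle.
Player I against Right: payoffs -3, 0, -5 → best response Middle.
Player II against Up: payoffs 3, -3, 2 → best response Left.
Player II against Middle: payoffs -4, -5, 0 → best response Right.
Player II against Down: payoffs 2, -5, -3 → best response Left.
Mutual best responses: (Middle, Right); (Down, Left).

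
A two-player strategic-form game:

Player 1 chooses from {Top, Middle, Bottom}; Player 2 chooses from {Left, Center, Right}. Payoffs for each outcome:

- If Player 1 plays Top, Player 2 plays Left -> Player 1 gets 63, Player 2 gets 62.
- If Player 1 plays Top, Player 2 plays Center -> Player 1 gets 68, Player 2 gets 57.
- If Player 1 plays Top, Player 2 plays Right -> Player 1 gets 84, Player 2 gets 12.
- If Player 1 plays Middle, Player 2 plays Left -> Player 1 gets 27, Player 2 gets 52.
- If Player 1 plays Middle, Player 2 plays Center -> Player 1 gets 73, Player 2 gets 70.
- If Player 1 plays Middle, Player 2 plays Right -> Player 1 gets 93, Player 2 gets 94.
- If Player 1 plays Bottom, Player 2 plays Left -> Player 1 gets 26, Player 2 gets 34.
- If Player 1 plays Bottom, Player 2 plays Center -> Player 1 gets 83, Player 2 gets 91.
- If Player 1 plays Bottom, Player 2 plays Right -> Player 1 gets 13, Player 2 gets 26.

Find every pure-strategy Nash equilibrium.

(Top, Left); (Middle, Right); (Bottom, Center)

Player 1 against Left: payoffs 63, 27, 26 → best response Top.
Player 1 against Center: payoffs 68, 73, 83 → best response Bottom.
Player 1 against Right: payoffs 84, 93, 13 → best response Middle.
Player 2 against Top: payoffs 62, 57, 12 → best response Left.
Player 2 against Middle: payoffs 52, 70, 94 → best response Right.
Player 2 against Bottom: payoffs 34, 91, 26 → best response Center.
Mutual best responses: (Top, Left); (Middle, Right); (Bottom, Center).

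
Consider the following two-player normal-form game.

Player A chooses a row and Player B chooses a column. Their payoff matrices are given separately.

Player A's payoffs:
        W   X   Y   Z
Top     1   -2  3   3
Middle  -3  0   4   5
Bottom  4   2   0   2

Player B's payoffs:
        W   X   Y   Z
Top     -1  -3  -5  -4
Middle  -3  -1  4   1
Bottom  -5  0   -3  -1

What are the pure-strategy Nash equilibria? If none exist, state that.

(Middle, Y); (Bottom, X)

For each strategy profile, look for a profitable unilateral deviation.
(Top, W): Player A can switch to Bottom (1 → 4). Not NE.
(Top, X): Player A can switch to Middle (-2 → 0). Not NE.
(Top, Y): Player A can switch to Middle (3 → 4). Not NE.
(Top, Z): Player A can switch to Middle (3 → 5). Not NE.
(Middle, W): Player A can switch to Top (-3 → 1). Not NE.
(Middle, X): Player A can switch to Bottom (0 → 2). Not NE.
(Middle, Y): Player A gets 4, best alternative 3; Player B gets 4, best alternative 1. No profitable deviation — NE.
(Bottom, X): Player A gets 2, best alternative 0; Player B gets 0, best alternative -1. No profitable deviation — NE.
(The remaining 4 profiles each have a profitable deviation by the same check.)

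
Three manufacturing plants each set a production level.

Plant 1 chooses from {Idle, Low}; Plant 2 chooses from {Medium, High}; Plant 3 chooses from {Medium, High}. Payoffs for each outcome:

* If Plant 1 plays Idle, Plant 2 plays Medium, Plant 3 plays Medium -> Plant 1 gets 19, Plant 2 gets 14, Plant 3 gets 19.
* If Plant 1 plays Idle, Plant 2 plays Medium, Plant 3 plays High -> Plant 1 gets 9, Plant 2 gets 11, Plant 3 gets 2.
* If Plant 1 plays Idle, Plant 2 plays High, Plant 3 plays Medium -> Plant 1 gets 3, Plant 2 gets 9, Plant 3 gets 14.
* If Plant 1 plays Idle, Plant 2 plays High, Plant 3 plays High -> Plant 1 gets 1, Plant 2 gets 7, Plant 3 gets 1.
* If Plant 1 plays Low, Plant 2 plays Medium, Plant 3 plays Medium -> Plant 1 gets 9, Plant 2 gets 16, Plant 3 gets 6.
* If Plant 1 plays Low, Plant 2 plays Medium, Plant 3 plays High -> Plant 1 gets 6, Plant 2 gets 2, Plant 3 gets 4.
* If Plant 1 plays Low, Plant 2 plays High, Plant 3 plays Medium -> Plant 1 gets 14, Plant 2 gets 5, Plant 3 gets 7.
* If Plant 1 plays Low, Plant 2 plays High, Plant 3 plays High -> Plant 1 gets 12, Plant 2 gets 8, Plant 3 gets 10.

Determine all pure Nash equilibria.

Plant 1 against (Medium, Medium): payoffs 19, 9 → best response Idle.
Plant 1 against (Medium, High): payoffs 9, 6 → best response Idle.
Plant 1 against (High, Medium): payoffs 3, 14 → best response Low.
Plant 1 against (High, High): payoffs 1, 12 → best response Low.
Plant 2 against (Idle, Medium): payoffs 14, 9 → best response Medium.
Plant 2 against (Idle, High): payoffs 11, 7 → best response Medium.
Plant 2 against (Low, Medium): payoffs 16, 5 → best response Medium.
Plant 2 against (Low, High): payoffs 2, 8 → best response High.
Plant 3 against (Idle, Medium): payoffs 19, 2 → best response Medium.
Plant 3 against (Idle, High): payoffs 14, 1 → best response Medium.
Plant 3 against (Low, Medium): payoffs 6, 4 → best response Medium.
Plant 3 against (Low, High): payoffs 7, 10 → best response High.
Mutual best responses: (Idle, Medium, Medium); (Low, High, High).

(Idle, Medium, Medium) and (Low, High, High)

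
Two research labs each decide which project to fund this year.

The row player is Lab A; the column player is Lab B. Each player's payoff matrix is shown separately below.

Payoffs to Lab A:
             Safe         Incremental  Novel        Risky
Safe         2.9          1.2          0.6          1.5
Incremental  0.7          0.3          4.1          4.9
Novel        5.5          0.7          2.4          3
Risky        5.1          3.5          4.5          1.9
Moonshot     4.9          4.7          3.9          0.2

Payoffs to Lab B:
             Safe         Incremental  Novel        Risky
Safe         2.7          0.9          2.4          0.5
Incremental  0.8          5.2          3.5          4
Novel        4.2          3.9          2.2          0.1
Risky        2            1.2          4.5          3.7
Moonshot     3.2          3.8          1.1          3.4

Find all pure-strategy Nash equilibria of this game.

Lab A against Safe: payoffs 2.9, 0.7, 5.5, 5.1, 4.9 → best response Novel.
Lab A against Incremental: payoffs 1.2, 0.3, 0.7, 3.5, 4.7 → best response Moonshot.
Lab A against Novel: payoffs 0.6, 4.1, 2.4, 4.5, 3.9 → best response Risky.
Lab A against Risky: payoffs 1.5, 4.9, 3, 1.9, 0.2 → best response Incremental.
Lab B against Safe: payoffs 2.7, 0.9, 2.4, 0.5 → best response Safe.
Lab B against Incremental: payoffs 0.8, 5.2, 3.5, 4 → best response Incremental.
Lab B against Novel: payoffs 4.2, 3.9, 2.2, 0.1 → best response Safe.
Lab B against Risky: payoffs 2, 1.2, 4.5, 3.7 → best response Novel.
Lab B against Moonshot: payoffs 3.2, 3.8, 1.1, 3.4 → best response Incremental.
Mutual best responses: (Novel, Safe); (Risky, Novel); (Moonshot, Incremental).

(Novel, Safe); (Risky, Novel); (Moonshot, Incremental)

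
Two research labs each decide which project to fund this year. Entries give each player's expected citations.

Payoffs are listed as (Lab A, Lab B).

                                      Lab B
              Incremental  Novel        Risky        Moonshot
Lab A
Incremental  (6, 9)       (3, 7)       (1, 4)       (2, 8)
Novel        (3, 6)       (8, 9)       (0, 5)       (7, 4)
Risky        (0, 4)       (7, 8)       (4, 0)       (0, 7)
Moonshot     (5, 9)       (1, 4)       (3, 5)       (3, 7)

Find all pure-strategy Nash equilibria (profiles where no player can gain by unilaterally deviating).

Pure-strategy Nash equilibria: (Incremental, Incremental), (Novel, Novel)

(Incremental, Incremental): Lab A gets 6, best alternative 5; Lab B gets 9, best alternative 8. No profitable deviation — NE.
(Incremental, Novel): Lab A can switch to Novel (3 → 8). Not NE.
(Incremental, Risky): Lab A can switch to Risky (1 → 4). Not NE.
(Incremental, Moonshot): Lab A can switch to Novel (2 → 7). Not NE.
(Novel, Incremental): Lab A can switch to Incremental (3 → 6). Not NE.
(Novel, Novel): Lab A gets 8, best alternative 7; Lab B gets 9, best alternative 6. No profitable deviation — NE.
(Novel, Risky): Lab A can switch to Incremental (0 → 1). Not NE.
(Novel, Moonshot): Lab B can switch to Incremental (4 → 6). Not NE.
(The remaining 8 profiles each have a profitable deviation by the same check.)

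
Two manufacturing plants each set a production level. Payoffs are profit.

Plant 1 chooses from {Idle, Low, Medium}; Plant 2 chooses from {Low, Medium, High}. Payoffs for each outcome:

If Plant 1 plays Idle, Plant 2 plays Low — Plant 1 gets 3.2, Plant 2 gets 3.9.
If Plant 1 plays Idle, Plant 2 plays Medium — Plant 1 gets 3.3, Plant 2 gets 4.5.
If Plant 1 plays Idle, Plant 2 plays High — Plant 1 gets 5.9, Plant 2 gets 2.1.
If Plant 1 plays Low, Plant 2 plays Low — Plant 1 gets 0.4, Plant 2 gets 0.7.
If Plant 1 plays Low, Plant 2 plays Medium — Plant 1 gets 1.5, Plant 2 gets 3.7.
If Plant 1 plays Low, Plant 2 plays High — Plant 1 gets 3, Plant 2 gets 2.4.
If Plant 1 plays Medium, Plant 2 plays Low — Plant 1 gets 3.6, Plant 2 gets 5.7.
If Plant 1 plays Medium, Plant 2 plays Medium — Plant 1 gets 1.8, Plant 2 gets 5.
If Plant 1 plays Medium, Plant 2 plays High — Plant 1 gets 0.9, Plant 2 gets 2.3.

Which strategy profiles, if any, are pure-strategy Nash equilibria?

(Idle, Medium), (Medium, Low)

Plant 1 against Low: payoffs 3.2, 0.4, 3.6 → best response Medium.
Plant 1 against Medium: payoffs 3.3, 1.5, 1.8 → best response Idle.
Plant 1 against High: payoffs 5.9, 3, 0.9 → best response Idle.
Plant 2 against Idle: payoffs 3.9, 4.5, 2.1 → best response Medium.
Plant 2 against Low: payoffs 0.7, 3.7, 2.4 → best response Medium.
Plant 2 against Medium: payoffs 5.7, 5, 2.3 → best response Low.
Mutual best responses: (Idle, Medium); (Medium, Low).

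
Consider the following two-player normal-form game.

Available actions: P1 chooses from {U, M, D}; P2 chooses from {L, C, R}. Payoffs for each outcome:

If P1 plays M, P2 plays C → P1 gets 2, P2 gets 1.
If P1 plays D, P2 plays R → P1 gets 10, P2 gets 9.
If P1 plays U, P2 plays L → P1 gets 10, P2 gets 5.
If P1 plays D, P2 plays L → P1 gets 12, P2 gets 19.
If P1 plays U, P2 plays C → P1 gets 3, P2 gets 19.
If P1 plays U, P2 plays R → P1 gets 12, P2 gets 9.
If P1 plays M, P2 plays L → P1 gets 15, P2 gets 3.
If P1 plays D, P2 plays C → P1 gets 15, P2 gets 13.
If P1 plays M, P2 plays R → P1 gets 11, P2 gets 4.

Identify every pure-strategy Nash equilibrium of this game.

There is no pure-strategy Nash equilibrium.

For each strategy profile, look for a profitable unilateral deviation.
(U, L): P1 can switch to M (10 → 15). Not NE.
(U, C): P1 can switch to D (3 → 15). Not NE.
(U, R): P2 can switch to C (9 → 19). Not NE.
(M, L): P2 can switch to R (3 → 4). Not NE.
(M, C): P1 can switch to U (2 → 3). Not NE.
(M, R): P1 can switch to U (11 → 12). Not NE.
(D, L): P1 can switch to M (12 → 15). Not NE.
(D, C): P2 can switch to L (13 → 19). Not NE.
(D, R): P1 can switch to U (10 → 12). Not NE.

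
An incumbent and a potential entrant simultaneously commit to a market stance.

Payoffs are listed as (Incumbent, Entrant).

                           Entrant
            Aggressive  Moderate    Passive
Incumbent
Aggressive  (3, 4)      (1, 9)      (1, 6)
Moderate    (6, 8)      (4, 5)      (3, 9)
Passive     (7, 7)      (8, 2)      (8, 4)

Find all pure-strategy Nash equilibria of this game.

The unique pure-strategy Nash equilibrium is (Passive, Aggressive).

Check each profile: it is a Nash equilibrium iff no player can strictly gain by switching unilaterally.
(Aggressive, Aggressive): Incumbent can switch to Moderate (3 → 6). Not NE.
(Aggressive, Moderate): Incumbent can switch to Moderate (1 → 4). Not NE.
(Aggressive, Passive): Incumbent can switch to Moderate (1 → 3). Not NE.
(Moderate, Aggressive): Incumbent can switch to Passive (6 → 7). Not NE.
(Moderate, Moderate): Incumbent can switch to Passive (4 → 8). Not NE.
(Moderate, Passive): Incumbent can switch to Passive (3 → 8). Not NE.
(Passive, Aggressive): Incumbent gets 7, best alternative 6; Entrant gets 7, best alternative 4. No profitable deviation — NE.
(Passive, Moderate): Entrant can switch to Aggressive (2 → 7). Not NE.
(Passive, Passive): Entrant can switch to Aggressive (4 → 7). Not NE.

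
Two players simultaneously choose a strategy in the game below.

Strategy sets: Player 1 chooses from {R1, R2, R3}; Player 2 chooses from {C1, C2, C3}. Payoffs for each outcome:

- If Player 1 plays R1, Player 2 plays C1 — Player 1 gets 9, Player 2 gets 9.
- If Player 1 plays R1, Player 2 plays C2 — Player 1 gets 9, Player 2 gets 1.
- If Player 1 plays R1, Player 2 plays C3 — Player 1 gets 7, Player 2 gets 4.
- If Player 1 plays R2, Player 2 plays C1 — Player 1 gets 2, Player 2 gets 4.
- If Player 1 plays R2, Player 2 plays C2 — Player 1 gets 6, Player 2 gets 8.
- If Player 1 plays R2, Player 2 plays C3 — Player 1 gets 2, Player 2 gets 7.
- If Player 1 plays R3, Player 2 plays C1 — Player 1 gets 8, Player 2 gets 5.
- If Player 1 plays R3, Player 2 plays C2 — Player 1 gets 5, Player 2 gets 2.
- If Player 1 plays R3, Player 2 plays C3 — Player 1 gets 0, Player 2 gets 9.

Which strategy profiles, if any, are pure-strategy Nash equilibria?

(R1, C1): Player 1 gets 9, best alternative 8; Player 2 gets 9, best alternative 4. No profitable deviation — NE.
(R1, C2): Player 2 can switch to C1 (1 → 9). Not NE.
(R1, C3): Player 2 can switch to C1 (4 → 9). Not NE.
(R2, C1): Player 1 can switch to R1 (2 → 9). Not NE.
(R2, C2): Player 1 can switch to R1 (6 → 9). Not NE.
(R2, C3): Player 1 can switch to R1 (2 → 7). Not NE.
(R3, C1): Player 1 can switch to R1 (8 → 9). Not NE.
(R3, C2): Player 1 can switch to R1 (5 → 9). Not NE.
(R3, C3): Player 1 can switch to R1 (0 → 7). Not NE.

(R1, C1)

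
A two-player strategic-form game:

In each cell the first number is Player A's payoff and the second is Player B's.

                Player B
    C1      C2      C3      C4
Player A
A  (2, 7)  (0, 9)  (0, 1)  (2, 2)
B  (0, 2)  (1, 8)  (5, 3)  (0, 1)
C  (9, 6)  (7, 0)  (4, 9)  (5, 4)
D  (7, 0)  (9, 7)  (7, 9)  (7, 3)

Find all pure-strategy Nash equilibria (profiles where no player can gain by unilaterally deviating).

The unique pure-strategy Nash equilibrium is (D, C3).

(A, C1): Player A can switch to C (2 → 9). Not NE.
(A, C2): Player A can switch to B (0 → 1). Not NE.
(A, C3): Player A can switch to B (0 → 5). Not NE.
(A, C4): Player A can switch to C (2 → 5). Not NE.
(B, C1): Player A can switch to A (0 → 2). Not NE.
(B, C2): Player A can switch to C (1 → 7). Not NE.
(B, C3): Player A can switch to D (5 → 7). Not NE.
(B, C4): Player A can switch to A (0 → 2). Not NE.
(C, C1): Player B can switch to C3 (6 → 9). Not NE.
(C, C2): Player A can switch to D (7 → 9). Not NE.
(C, C3): Player A can switch to B (4 → 5). Not NE.
(C, C4): Player A can switch to D (5 → 7). Not NE.
(D, C3): Player A gets 7, best alternative 5; Player B gets 9, best alternative 7. No profitable deviation — NE.
(The remaining 3 profiles each have a profitable deviation by the same check.)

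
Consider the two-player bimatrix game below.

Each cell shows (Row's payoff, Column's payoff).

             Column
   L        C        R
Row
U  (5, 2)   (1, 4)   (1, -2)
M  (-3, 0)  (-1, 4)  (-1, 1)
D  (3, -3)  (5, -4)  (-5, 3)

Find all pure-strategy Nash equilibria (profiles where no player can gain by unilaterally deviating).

Row against L: payoffs 5, -3, 3 → best response U.
Row against C: payoffs 1, -1, 5 → best response D.
Row against R: payoffs 1, -1, -5 → best response U.
Column against U: payoffs 2, 4, -2 → best response C.
Column against M: payoffs 0, 4, 1 → best response C.
Column against D: payoffs -3, -4, 3 → best response R.
No profile is a mutual best response for all players.

No pure-strategy Nash equilibrium.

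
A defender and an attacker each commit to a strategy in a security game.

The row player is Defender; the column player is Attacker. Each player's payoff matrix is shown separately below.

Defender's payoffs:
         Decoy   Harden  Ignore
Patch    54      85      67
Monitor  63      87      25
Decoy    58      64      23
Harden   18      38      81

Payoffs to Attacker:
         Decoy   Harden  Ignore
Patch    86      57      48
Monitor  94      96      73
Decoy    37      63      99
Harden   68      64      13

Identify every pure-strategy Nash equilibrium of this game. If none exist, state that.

The unique pure-strategy Nash equilibrium is (Monitor, Harden).

Defender against Decoy: payoffs 54, 63, 58, 18 → best response Monitor.
Defender against Harden: payoffs 85, 87, 64, 38 → best response Monitor.
Defender against Ignore: payoffs 67, 25, 23, 81 → best response Harden.
Attacker against Patch: payoffs 86, 57, 48 → best response Decoy.
Attacker against Monitor: payoffs 94, 96, 73 → best response Harden.
Attacker against Decoy: payoffs 37, 63, 99 → best response Ignore.
Attacker against Harden: payoffs 68, 64, 13 → best response Decoy.
Mutual best responses: (Monitor, Harden).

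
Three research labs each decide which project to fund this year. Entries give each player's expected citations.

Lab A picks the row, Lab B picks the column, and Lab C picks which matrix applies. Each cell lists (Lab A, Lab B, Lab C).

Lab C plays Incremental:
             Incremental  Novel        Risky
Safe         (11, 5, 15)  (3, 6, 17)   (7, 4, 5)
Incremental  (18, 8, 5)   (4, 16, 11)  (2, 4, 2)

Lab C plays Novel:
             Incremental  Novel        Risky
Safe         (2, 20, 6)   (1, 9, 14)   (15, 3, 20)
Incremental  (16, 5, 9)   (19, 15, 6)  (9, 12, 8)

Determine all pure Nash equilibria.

(Safe, Incremental, Incremental): Lab A can switch to Incremental (11 → 18). Not NE.
(Safe, Incremental, Novel): Lab A can switch to Incremental (2 → 16). Not NE.
(Safe, Novel, Incremental): Lab A can switch to Incremental (3 → 4). Not NE.
(Safe, Novel, Novel): Lab A can switch to Incremental (1 → 19). Not NE.
(Safe, Risky, Incremental): Lab B can switch to Incremental (4 → 5). Not NE.
(Safe, Risky, Novel): Lab B can switch to Incremental (3 → 20). Not NE.
(Incremental, Incremental, Incremental): Lab B can switch to Novel (8 → 16). Not NE.
(Incremental, Incremental, Novel): Lab B can switch to Novel (5 → 15). Not NE.
(Incremental, Novel, Incremental): Lab A gets 4, best alternative 3; Lab B gets 16, best alternative 8; Lab C gets 11, best alternative 6. No profitable deviation — NE.
(Incremental, Novel, Novel): Lab C can switch to Incremental (6 → 11). Not NE.
(Incremental, Risky, Incremental): Lab A can switch to Safe (2 → 7). Not NE.
(The remaining 1 profile has a profitable deviation by the same check.)

Pure NE: (Incremental, Novel, Incremental)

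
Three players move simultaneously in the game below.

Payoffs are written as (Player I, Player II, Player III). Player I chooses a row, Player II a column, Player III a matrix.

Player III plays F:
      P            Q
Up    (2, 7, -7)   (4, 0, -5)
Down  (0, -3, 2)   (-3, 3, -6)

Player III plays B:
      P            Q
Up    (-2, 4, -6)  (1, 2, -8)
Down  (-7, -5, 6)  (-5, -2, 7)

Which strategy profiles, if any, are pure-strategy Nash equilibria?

(Up, P, F): Player III can switch to B (-7 → -6). Not NE.
(Up, P, B): Player I gets -2, best alternative -7; Player II gets 4, best alternative 2; Player III gets -6, best alternative -7. No profitable deviation — NE.
(Up, Q, F): Player II can switch to P (0 → 7). Not NE.
(Up, Q, B): Player II can switch to P (2 → 4). Not NE.
(Down, P, F): Player I can switch to Up (0 → 2). Not NE.
(Down, P, B): Player I can switch to Up (-7 → -2). Not NE.
(Down, Q, F): Player I can switch to Up (-3 → 4). Not NE.
(Down, Q, B): Player I can switch to Up (-5 → 1). Not NE.

Pure NE: (Up, P, B)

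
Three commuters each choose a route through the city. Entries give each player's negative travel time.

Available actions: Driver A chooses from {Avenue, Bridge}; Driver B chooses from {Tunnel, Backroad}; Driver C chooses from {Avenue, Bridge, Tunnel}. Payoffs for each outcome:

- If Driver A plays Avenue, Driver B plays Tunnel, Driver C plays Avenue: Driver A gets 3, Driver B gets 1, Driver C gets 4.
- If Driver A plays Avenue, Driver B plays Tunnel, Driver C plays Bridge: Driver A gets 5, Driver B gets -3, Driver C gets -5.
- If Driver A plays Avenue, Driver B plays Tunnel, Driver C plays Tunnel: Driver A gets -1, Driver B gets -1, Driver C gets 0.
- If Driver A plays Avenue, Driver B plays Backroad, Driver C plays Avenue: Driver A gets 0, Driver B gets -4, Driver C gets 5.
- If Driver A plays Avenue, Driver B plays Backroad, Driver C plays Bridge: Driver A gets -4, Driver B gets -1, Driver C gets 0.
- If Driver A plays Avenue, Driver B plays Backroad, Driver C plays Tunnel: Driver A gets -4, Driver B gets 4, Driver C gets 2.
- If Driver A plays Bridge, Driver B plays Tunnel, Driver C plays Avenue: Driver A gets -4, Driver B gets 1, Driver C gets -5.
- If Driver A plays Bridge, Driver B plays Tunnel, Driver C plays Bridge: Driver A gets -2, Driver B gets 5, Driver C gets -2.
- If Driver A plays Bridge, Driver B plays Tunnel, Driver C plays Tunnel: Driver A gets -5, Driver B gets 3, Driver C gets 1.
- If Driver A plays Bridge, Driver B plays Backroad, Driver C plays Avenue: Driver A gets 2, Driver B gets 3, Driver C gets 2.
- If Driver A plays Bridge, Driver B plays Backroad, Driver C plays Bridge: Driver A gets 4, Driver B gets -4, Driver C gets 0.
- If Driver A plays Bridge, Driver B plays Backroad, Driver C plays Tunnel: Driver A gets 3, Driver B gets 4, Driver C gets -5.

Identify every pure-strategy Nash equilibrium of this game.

(Avenue, Tunnel, Avenue): Driver A gets 3, best alternative -4; Driver B gets 1, best alternative -4; Driver C gets 4, best alternative 0. No profitable deviation — NE.
(Avenue, Tunnel, Bridge): Driver B can switch to Backroad (-3 → -1). Not NE.
(Avenue, Tunnel, Tunnel): Driver B can switch to Backroad (-1 → 4). Not NE.
(Avenue, Backroad, Avenue): Driver A can switch to Bridge (0 → 2). Not NE.
(Avenue, Backroad, Bridge): Driver A can switch to Bridge (-4 → 4). Not NE.
(Avenue, Backroad, Tunnel): Driver A can switch to Bridge (-4 → 3). Not NE.
(Bridge, Tunnel, Avenue): Driver A can switch to Avenue (-4 → 3). Not NE.
(Bridge, Tunnel, Bridge): Driver A can switch to Avenue (-2 → 5). Not NE.
(Bridge, Tunnel, Tunnel): Driver A can switch to Avenue (-5 → -1). Not NE.
(Bridge, Backroad, Avenue): Driver A gets 2, best alternative 0; Driver B gets 3, best alternative 1; Driver C gets 2, best alternative 0. No profitable deviation — NE.
(Bridge, Backroad, Bridge): Driver B can switch to Tunnel (-4 → 5). Not NE.
(Bridge, Backroad, Tunnel): Driver C can switch to Avenue (-5 → 2). Not NE.

(Avenue, Tunnel, Avenue), (Bridge, Backroad, Avenue)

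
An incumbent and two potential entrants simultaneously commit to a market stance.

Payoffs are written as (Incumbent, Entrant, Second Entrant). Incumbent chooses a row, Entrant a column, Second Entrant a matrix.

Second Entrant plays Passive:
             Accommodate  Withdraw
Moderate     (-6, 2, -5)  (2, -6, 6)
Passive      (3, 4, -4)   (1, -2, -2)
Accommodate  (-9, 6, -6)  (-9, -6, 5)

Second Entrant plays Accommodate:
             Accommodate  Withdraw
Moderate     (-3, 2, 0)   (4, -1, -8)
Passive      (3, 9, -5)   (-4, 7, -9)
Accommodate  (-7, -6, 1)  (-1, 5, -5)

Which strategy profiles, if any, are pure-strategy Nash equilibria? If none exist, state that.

(Moderate, Accommodate, Passive): Incumbent can switch to Passive (-6 → 3). Not NE.
(Moderate, Accommodate, Accommodate): Incumbent can switch to Passive (-3 → 3). Not NE.
(Moderate, Withdraw, Passive): Entrant can switch to Accommodate (-6 → 2). Not NE.
(Moderate, Withdraw, Accommodate): Entrant can switch to Accommodate (-1 → 2). Not NE.
(Passive, Accommodate, Passive): Incumbent gets 3, best alternative -6; Entrant gets 4, best alternative -2; Second Entrant gets -4, best alternative -5. No profitable deviation — NE.
(Passive, Accommodate, Accommodate): Second Entrant can switch to Passive (-5 → -4). Not NE.
(Passive, Withdraw, Passive): Incumbent can switch to Moderate (1 → 2). Not NE.
(The remaining 5 profiles each have a profitable deviation by the same check.)

(Passive, Accommodate, Passive)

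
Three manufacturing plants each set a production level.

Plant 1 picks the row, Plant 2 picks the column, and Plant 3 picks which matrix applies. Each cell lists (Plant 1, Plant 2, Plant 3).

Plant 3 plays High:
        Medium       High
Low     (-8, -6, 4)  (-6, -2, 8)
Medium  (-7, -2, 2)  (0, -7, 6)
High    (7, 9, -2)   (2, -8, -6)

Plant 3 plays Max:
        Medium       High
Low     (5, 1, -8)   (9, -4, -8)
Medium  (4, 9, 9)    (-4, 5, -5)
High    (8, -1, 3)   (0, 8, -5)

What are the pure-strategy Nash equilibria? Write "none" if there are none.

Plant 1 against (Medium, High): payoffs -8, -7, 7 → best response High.
Plant 1 against (Medium, Max): payoffs 5, 4, 8 → best response High.
Plant 1 against (High, High): payoffs -6, 0, 2 → best response High.
Plant 1 against (High, Max): payoffs 9, -4, 0 → best response Low.
Plant 2 against (Low, High): payoffs -6, -2 → best response High.
Plant 2 against (Low, Max): payoffs 1, -4 → best response Medium.
Plant 2 against (Medium, High): payoffs -2, -7 → best response Medium.
Plant 2 against (Medium, Max): payoffs 9, 5 → best response Medium.
Plant 2 against (High, High): payoffs 9, -8 → best response Medium.
Plant 2 against (High, Max): payoffs -1, 8 → best response High.
Plant 3 against (Low, Medium): payoffs 4, -8 → best response High.
Plant 3 against (Low, High): payoffs 8, -8 → best response High.
Plant 3 against (Medium, Medium): payoffs 2, 9 → best response Max.
Plant 3 against (Medium, High): payoffs 6, -5 → best response High.
Plant 3 against (High, Medium): payoffs -2, 3 → best response Max.
Plant 3 against (High, High): payoffs -6, -5 → best response Max.
No profile is a mutual best response for all players.

There is no pure-strategy Nash equilibrium.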